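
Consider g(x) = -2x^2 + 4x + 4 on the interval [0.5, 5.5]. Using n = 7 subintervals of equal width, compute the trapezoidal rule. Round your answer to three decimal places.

-31.684

Δx = (5.5 − 0.5)/7 = 5/7.
g(0.5) = 5.5, g(17/14) = 579/98, g(27/14) = 419/98, g(37/14) = 59/98, g(47/14) = -501/98, g(57/14) = -1261/98, g(67/14) = -2221/98, g(5.5) = -34.5.
T_7 = (Δx/2)·[g(x_0) + 2g(x_1) + ... + 2g(x_{6}) + g(x_7)].
Sum ≈ -31.684.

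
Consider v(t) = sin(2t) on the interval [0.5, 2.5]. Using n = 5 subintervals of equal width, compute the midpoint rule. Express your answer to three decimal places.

Δt = (2.5 − 0.5)/5 = 0.4.
Midpoints: 0.7, 1.1, 1.5, 1.9, 2.3.
v(0.7) ≈ 0.985, v(1.1) ≈ 0.808, v(1.5) ≈ 0.141, v(1.9) ≈ -0.612, v(2.3) ≈ -0.994.
Sum = Δt · [v(0.7) + v(1.1) + v(1.5) + v(1.9) + v(2.3)].
Sum ≈ 0.132.

0.132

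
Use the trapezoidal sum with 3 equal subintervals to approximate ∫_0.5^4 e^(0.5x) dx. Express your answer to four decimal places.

12.5543

Δx = (4 − 0.5)/3 = 7/6.
f(0.5) ≈ 1.2840, f(5/3) ≈ 2.3010, f(17/6) ≈ 4.1234, f(4) ≈ 7.3891.
T_3 = (Δx/2)·[f(x_0) + 2f(x_1) + 2f(x_2) + f(x_3)].
Sum ≈ 12.5543.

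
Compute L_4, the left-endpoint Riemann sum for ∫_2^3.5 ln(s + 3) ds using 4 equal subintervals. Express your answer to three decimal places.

2.570

Δs = (3.5 − 2)/4 = 0.375.
Left endpoints: 2, 2.375, 2.75, 3.125.
f(2) ≈ 1.609, f(2.375) ≈ 1.682, f(2.75) ≈ 1.749, f(3.125) ≈ 1.812.
Sum = Δs · [f(2) + f(2.375) + f(2.75) + f(3.125)].
Sum ≈ 2.570.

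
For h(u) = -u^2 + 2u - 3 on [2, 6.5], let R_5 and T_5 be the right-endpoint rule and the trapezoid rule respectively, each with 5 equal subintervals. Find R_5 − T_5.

R_5 = -77.895.
T_5 = -64.7325.
R_5 − T_5 = -13.1625.

-13.1625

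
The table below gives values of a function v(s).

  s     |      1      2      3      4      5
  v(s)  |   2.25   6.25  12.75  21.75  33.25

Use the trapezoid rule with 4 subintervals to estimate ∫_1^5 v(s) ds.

Δs = 1.
T_4 = (1/2)·[2.25 + 2·6.25 + 2·12.75 + 2·21.75 + 33.25] = 58.5.

58.5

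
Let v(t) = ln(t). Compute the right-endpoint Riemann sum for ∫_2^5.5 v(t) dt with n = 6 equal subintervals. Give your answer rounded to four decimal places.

Δt = (5.5 − 2)/6 = 7/12.
Right endpoints: 31/12, 19/6, 3.75, 13/3, 59/12, 5.5.
v(31/12) ≈ 0.9491, v(19/6) ≈ 1.1527, v(3.75) ≈ 1.3218, v(13/3) ≈ 1.4663, v(59/12) ≈ 1.5926, v(5.5) ≈ 1.7047.
Sum = Δt · [v(31/12) + v(19/6) + v(3.75) + ...].
Sum ≈ 4.7759.

4.7759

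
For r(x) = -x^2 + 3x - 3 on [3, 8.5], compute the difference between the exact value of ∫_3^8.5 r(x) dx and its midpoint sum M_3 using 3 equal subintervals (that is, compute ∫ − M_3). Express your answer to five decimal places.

-1.54051

Exact integral: ∫_3^8.5 r(x) dx ≈ -117.3333333.
M_3 ≈ -115.7928241.
Error ≈ -117.3333333 − (-115.7928241) ≈ -1.54051.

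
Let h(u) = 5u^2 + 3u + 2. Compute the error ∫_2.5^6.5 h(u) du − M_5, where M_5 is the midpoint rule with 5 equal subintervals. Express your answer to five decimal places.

Exact integral: ∫_2.5^6.5 h(u) du ≈ 493.6666667.
M_5 = 492.6.
Error ≈ 493.6666667 − 492.6 ≈ 1.06667.

1.06667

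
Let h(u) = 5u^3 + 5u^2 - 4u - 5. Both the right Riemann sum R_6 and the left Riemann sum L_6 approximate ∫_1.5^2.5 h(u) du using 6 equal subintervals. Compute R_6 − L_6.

R_6 ≈ 56.51620.
L_6 ≈ 43.64120.
R_6 − L_6 = 12.875.

12.875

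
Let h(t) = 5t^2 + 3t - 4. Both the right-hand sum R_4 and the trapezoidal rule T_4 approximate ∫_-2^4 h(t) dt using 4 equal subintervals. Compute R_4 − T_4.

R_4 = 183.75.
T_4 = 125.25.
R_4 − T_4 = 58.5.

58.5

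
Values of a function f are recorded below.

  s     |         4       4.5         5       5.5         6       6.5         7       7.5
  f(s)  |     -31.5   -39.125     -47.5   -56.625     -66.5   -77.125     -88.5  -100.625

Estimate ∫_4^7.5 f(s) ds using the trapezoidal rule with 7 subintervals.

-220.71875

Δs = 0.5.
T_7 = (0.5/2)·[(-31.5) + 2·(-39.125) + 2·(-47.5) + 2·(-56.625) + 2·(-66.5) + 2·(-77.125) + 2·(-88.5) + (-100.625)] = -220.71875.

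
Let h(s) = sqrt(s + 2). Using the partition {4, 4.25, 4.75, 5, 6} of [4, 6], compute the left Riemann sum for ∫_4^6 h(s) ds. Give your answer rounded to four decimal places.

Subinterval widths: 0.25, 0.5, 0.25, 1.
Left endpoints: 4, 4.25, 4.75, 5.
h(4) ≈ 2.4495, h(4.25) ≈ 2.5000, h(4.75) ≈ 2.5981, h(5) ≈ 2.6458.
Sum = Σ Δs_i · h(s_i).
Sum ≈ 5.1576.

5.1576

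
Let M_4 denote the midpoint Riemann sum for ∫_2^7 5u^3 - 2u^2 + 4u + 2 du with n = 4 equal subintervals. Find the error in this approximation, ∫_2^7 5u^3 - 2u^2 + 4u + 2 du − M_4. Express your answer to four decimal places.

Exact integral: ∫_2^7 f(u) du ≈ 2857.916667.
M_4 = 2815.2734375.
Error ≈ 2857.916667 − 2815.2734375 ≈ 42.6432.

42.6432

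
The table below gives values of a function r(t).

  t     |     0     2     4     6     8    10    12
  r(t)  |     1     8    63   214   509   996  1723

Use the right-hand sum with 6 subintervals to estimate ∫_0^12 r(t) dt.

Δt = 2.
Sum = 2·[8 + 63 + 214 + 509 + 996 + 1723] = 7026.

7026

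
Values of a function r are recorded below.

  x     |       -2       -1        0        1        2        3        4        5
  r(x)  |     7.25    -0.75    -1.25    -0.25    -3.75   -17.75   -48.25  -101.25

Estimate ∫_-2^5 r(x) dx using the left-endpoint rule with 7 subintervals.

Δx = 1.
Sum = 1·[7.25 + (-0.75) + (-1.25) + (-0.25) + (-3.75) + (-17.75) + (-48.25)] = -64.75.

-64.75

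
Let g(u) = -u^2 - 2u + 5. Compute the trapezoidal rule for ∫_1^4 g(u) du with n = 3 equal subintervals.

-21.5

Δu = (4 − 1)/3 = 1.
g(1) = 2, g(2) = -3, g(3) = -10, g(4) = -19.
T_3 = (Δu/2)·[g(u_0) + 2g(u_1) + 2g(u_2) + g(u_3)].
Sum = -21.5.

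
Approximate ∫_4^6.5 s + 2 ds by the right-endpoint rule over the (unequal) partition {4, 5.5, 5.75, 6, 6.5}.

19.4375

Subinterval widths: 1.5, 0.25, 0.25, 0.5.
Right endpoints: 5.5, 5.75, 6, 6.5.
f(5.5) = 7.5, f(5.75) = 7.75, f(6) = 8, f(6.5) = 8.5.
Sum = Σ Δs_i · f(s_i).
Sum = 19.4375.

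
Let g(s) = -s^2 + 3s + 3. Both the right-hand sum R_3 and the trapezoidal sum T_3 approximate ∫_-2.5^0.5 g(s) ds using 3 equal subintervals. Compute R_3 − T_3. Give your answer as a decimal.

R_3 = 1.75.
T_3 = -5.75.
R_3 − T_3 = 7.5.

7.5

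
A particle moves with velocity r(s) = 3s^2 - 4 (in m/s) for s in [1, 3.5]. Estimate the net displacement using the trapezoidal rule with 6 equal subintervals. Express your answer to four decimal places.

32.0920

Δs = (3.5 − 1)/6 = 5/12.
r(1) = -1, r(17/12) = 97/48, r(11/6) = 73/12, r(2.25) = 11.1875, r(8/3) = 52/3, r(37/12) = 1177/48, r(3.5) = 32.75.
T_6 = (Δs/2)·[r(s_0) + 2r(s_1) + ... + 2r(s_{5}) + r(s_6)].
Sum ≈ 32.0920.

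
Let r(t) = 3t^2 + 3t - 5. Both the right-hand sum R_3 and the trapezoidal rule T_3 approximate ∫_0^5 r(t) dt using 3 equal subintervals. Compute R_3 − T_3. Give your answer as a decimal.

75

R_3 ≈ 219.44444.
T_3 ≈ 144.44444.
R_3 − T_3 = 75.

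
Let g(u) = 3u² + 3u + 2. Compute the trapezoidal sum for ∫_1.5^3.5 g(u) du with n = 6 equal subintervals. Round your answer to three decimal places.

58.611

Δu = (3.5 − 1.5)/6 = 1/3.
g(1.5) = 13.25, g(11/6) = 211/12, g(13/6) = 271/12, g(2.5) = 28.25, g(17/6) = 415/12, g(19/6) = 499/12, g(3.5) = 49.25.
T_6 = (Δu/2)·[g(u_0) + 2g(u_1) + ... + 2g(u_{5}) + g(u_6)].
Sum ≈ 58.611.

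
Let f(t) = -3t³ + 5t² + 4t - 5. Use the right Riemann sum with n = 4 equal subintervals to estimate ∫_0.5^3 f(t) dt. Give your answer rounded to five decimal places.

Δt = (3 − 0.5)/4 = 0.625.
Right endpoints: 1.125, 1.75, 2.375, 3.
f(1.125) = 797/512, f(1.75) = 1.234375, f(2.375) = -3833/512, f(3) = -29.
Sum = Δt · [f(1.125) + f(1.75) + f(2.375) + f(3)].
Sum ≈ -21.05957.

-21.05957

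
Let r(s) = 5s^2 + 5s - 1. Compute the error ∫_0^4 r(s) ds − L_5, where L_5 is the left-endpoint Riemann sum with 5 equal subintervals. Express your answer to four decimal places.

37.8667

Exact integral: ∫_0^4 r(s) ds ≈ 142.666667.
L_5 = 104.8.
Error ≈ 142.666667 − 104.8 ≈ 37.8667.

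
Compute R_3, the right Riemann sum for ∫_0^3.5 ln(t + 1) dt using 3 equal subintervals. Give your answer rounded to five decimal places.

4.06145

Δt = (3.5 − 0)/3 = 7/6.
Right endpoints: 7/6, 7/3, 3.5.
f(7/6) ≈ 0.77319, f(7/3) ≈ 1.20397, f(3.5) ≈ 1.50408.
Sum = Δt · [f(7/6) + f(7/3) + f(3.5)].
Sum ≈ 4.06145.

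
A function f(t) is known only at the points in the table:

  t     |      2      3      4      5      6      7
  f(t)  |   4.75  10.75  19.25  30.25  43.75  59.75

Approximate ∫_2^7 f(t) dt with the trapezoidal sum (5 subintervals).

Δt = 1.
T_5 = (1/2)·[4.75 + 2·10.75 + 2·19.25 + 2·30.25 + 2·43.75 + 59.75] = 136.25.

136.25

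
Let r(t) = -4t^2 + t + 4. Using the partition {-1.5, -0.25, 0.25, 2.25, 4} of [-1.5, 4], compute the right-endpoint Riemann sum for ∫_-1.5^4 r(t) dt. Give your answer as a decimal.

Subinterval widths: 1.25, 0.5, 2, 1.75.
Right endpoints: -0.25, 0.25, 2.25, 4.
r(-0.25) = 3.5, r(0.25) = 4, r(2.25) = -14, r(4) = -56.
Sum = Σ Δt_i · r(t_i).
Sum = -119.625.

-119.625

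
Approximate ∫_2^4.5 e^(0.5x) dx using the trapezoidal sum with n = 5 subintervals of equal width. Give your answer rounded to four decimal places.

13.6093

Δx = (4.5 − 2)/5 = 0.5.
f(2) ≈ 2.7183, f(2.5) ≈ 3.4903, f(3) ≈ 4.4817, f(3.5) ≈ 5.7546, f(4) ≈ 7.3891, f(4.5) ≈ 9.4877.
T_5 = (Δx/2)·[f(x_0) + 2f(x_1) + ... + 2f(x_{4}) + f(x_5)].
Sum ≈ 13.6093.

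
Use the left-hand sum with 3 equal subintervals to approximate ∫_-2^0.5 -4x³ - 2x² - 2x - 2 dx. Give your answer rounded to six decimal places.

Δx = (0.5 − (-2))/3 = 5/6.
Left endpoints: -2, -7/6, -1/3.
f(-2) = 26, f(-7/6) = 107/27, f(-1/3) = -38/27.
Sum = Δx · [f(-2) + f(-7/6) + f(-1/3)].
Sum ≈ 23.796296.

23.796296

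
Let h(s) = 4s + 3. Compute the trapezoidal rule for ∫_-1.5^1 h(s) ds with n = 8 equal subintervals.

5

Δs = (1 − (-1.5))/8 = 0.3125.
h(-1.5) = -3, h(-1.1875) = -1.75, h(-0.875) = -0.5, h(-0.5625) = 0.75, h(-0.25) = 2, h(0.0625) = 3.25, h(0.375) = 4.5, h(0.6875) = 5.75, h(1) = 7.
T_8 = (Δs/2)·[h(s_0) + 2h(s_1) + ... + 2h(s_{7}) + h(s_8)].
Sum = 5.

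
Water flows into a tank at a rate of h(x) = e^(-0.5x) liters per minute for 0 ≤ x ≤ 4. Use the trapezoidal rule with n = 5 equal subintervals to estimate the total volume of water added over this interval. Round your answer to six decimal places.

1.752326

Δx = (4 − 0)/5 = 0.8.
h(0) ≈ 1.000000, h(0.8) ≈ 0.670320, h(1.6) ≈ 0.449329, h(2.4) ≈ 0.301194, h(3.2) ≈ 0.201897, h(4) ≈ 0.135335.
T_5 = (Δx/2)·[h(x_0) + 2h(x_1) + ... + 2h(x_{4}) + h(x_5)].
Sum ≈ 1.752326.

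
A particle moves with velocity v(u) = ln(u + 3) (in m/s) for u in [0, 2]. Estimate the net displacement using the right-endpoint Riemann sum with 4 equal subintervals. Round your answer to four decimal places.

Δu = (2 − 0)/4 = 0.5.
Right endpoints: 0.5, 1, 1.5, 2.
v(0.5) ≈ 1.2528, v(1) ≈ 1.3863, v(1.5) ≈ 1.5041, v(2) ≈ 1.6094.
Sum = Δu · [v(0.5) + v(1) + v(1.5) + v(2)].
Sum ≈ 2.8763.

2.8763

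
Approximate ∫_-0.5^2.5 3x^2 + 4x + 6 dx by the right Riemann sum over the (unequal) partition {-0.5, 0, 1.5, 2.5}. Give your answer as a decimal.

65.875

Subinterval widths: 0.5, 1.5, 1.
Right endpoints: 0, 1.5, 2.5.
f(0) = 6, f(1.5) = 18.75, f(2.5) = 34.75.
Sum = Σ Δx_i · f(x_i).
Sum = 65.875.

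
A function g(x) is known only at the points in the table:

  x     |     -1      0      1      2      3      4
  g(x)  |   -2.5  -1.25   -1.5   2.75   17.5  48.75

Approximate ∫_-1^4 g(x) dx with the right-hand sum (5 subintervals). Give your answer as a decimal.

66.25

Δx = 1.
Sum = 1·[(-1.25) + (-1.5) + 2.75 + 17.5 + 48.75] = 66.25.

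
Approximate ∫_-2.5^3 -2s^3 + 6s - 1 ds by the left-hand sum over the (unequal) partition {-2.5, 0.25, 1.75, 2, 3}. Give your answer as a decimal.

Subinterval widths: 2.75, 1.5, 0.25, 1.
Left endpoints: -2.5, 0.25, 1.75, 2.
f(-2.5) = 15.25, f(0.25) = 0.46875, f(1.75) = -1.21875, f(2) = -5.
Sum = Σ Δs_i · f(s_i).
Sum = 37.3359375.

37.3359375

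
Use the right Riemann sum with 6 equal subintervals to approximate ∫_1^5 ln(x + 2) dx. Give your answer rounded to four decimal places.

Δx = (5 − 1)/6 = 2/3.
Right endpoints: 5/3, 7/3, 3, 11/3, 13/3, 5.
f(5/3) ≈ 1.2993, f(7/3) ≈ 1.4663, f(3) ≈ 1.6094, f(11/3) ≈ 1.7346, f(13/3) ≈ 1.8458, f(5) ≈ 1.9459.
Sum = Δx · [f(5/3) + f(7/3) + f(3) + ...].
Sum ≈ 6.6009.

6.6009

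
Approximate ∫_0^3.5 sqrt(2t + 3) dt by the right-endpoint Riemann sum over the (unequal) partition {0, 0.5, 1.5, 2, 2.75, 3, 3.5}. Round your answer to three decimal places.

Subinterval widths: 0.5, 1, 0.5, 0.75, 0.25, 0.5.
Right endpoints: 0.5, 1.5, 2, 2.75, 3, 3.5.
f(0.5) ≈ 2.000, f(1.5) ≈ 2.449, f(2) ≈ 2.646, f(2.75) ≈ 2.915, f(3) ≈ 3.000, f(3.5) ≈ 3.162.
Sum = Σ Δt_i · f(t_i).
Sum ≈ 9.290.

9.290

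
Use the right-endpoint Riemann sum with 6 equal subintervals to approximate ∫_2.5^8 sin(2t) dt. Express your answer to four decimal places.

Δt = (8 − 2.5)/6 = 11/12.
Right endpoints: 41/12, 13/3, 5.25, 37/6, 85/12, 8.
f(41/12) ≈ 0.5228, f(13/3) ≈ 0.6876, f(5.25) ≈ -0.8797, f(37/6) ≈ -0.2309, f(85/12) ≈ 0.9996, f(8) ≈ -0.2879.
Sum = Δt · [f(41/12) + f(13/3) + f(5.25) + ...].
Sum ≈ 0.7438.

0.7438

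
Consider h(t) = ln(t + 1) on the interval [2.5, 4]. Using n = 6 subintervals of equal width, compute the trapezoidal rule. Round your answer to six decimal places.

2.162073

Δt = (4 − 2.5)/6 = 0.25.
h(2.5) ≈ 1.252763, h(2.75) ≈ 1.321756, h(3) ≈ 1.386294, h(3.25) ≈ 1.446919, h(3.5) ≈ 1.504077, h(3.75) ≈ 1.558145, h(4) ≈ 1.609438.
T_6 = (Δt/2)·[h(t_0) + 2h(t_1) + ... + 2h(t_{5}) + h(t_6)].
Sum ≈ 2.162073.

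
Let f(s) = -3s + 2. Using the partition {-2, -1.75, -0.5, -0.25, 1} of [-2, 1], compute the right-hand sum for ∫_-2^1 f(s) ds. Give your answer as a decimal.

Subinterval widths: 0.25, 1.25, 0.25, 1.25.
Right endpoints: -1.75, -0.5, -0.25, 1.
f(-1.75) = 7.25, f(-0.5) = 3.5, f(-0.25) = 2.75, f(1) = -1.
Sum = Σ Δs_i · f(s_i).
Sum = 5.625.

5.625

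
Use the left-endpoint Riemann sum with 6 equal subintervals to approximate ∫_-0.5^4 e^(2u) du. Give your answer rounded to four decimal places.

642.0569

Δu = (4 − (-0.5))/6 = 0.75.
Left endpoints: -0.5, 0.25, 1, 1.75, 2.5, 3.25.
f(-0.5) ≈ 0.3679, f(0.25) ≈ 1.6487, f(1) ≈ 7.3891, f(1.75) ≈ 33.1155, f(2.5) ≈ 148.4132, f(3.25) ≈ 665.1416.
Sum = Δu · [f(-0.5) + f(0.25) + f(1) + ...].
Sum ≈ 642.0569.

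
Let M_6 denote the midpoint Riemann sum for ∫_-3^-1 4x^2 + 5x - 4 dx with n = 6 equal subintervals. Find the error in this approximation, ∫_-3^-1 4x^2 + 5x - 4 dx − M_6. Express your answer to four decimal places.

0.0741

Exact integral: ∫_-3^-1 f(x) dx ≈ 6.666667.
M_6 ≈ 6.592593.
Error ≈ 6.666667 − 6.592593 ≈ 0.0741.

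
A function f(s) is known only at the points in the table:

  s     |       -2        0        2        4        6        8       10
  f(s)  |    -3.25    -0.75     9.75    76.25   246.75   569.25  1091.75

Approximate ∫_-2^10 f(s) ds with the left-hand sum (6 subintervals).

1796

Δs = 2.
Sum = 2·[(-3.25) + (-0.75) + 9.75 + 76.25 + 246.75 + 569.25] = 1796.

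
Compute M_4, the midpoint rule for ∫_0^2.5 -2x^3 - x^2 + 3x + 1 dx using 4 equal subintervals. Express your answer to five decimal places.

Δx = (2.5 − 0)/4 = 0.625.
Midpoints: 0.3125, 0.9375, 1.5625, 2.1875.
f(0.3125) = 3643/2048, f(0.9375) = 2633/2048, f(1.5625) = -8977/2048, f(2.1875) = -37187/2048.
Sum = Δx · [f(0.3125) + f(0.9375) + f(1.5625) + f(2.1875)].
Sum ≈ -12.17285.

-12.17285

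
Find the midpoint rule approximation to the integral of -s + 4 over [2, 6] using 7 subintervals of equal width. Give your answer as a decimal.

Δs = (6 − 2)/7 = 4/7.
Midpoints: 16/7, 20/7, 24/7, 4, 32/7, 36/7, 40/7.
f(16/7) = 12/7, f(20/7) = 8/7, f(24/7) = 4/7, f(4) = 0, f(32/7) = -4/7, f(36/7) = -8/7, f(40/7) = -12/7.
Sum = Δs · [f(16/7) + f(20/7) + f(24/7) + ...].
Sum = 0.

0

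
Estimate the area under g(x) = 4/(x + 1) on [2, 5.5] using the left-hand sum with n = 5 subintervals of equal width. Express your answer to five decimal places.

Δx = (5.5 − 2)/5 = 0.7.
Left endpoints: 2, 2.7, 3.4, 4.1, 4.8.
g(2) = 4/3, g(2.7) = 40/37, g(3.4) = 10/11, g(4.1) = 40/51, g(4.8) = 20/29.
Sum = Δx · [g(2) + g(2.7) + g(3.4) + g(4.1) + g(4.8)].
Sum ≈ 3.35823.

3.35823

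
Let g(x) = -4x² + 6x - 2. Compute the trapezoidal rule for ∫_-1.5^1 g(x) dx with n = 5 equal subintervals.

-15

Δx = (1 − (-1.5))/5 = 0.5.
g(-1.5) = -20, g(-1) = -12, g(-0.5) = -6, g(0) = -2, g(0.5) = 0, g(1) = 0.
T_5 = (Δx/2)·[g(x_0) + 2g(x_1) + ... + 2g(x_{4}) + g(x_5)].
Sum = -15.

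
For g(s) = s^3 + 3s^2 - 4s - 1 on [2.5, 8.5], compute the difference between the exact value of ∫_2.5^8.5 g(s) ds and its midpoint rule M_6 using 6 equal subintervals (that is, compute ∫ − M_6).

Exact integral: ∫_2.5^8.5 g(s) ds = 1755.75.
M_6 = 1746.
Error = 1755.75 − 1746 = 9.75.

9.75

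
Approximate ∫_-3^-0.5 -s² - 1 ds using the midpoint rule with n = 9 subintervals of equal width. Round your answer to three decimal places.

Δs = (-0.5 − (-3))/9 = 5/18.
Midpoints: -103/36, -31/12, -83/36, -73/36, -1.75, -53/36, -43/36, -11/12, -23/36.
f(-103/36) = -11905/1296, f(-31/12) = -1105/144, f(-83/36) = -8185/1296, f(-73/36) = -6625/1296, f(-1.75) = -4.0625, f(-53/36) = -4105/1296, f(-43/36) = -3145/1296, f(-11/12) = -265/144, f(-23/36) = -1825/1296.
Sum = Δs · [f(-103/36) + f(-31/12) + f(-83/36) + ...].
Sum ≈ -11.442.

-11.442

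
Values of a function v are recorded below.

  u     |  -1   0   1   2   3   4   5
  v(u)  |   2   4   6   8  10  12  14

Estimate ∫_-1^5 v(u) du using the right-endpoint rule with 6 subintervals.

54

Δu = 1.
Sum = 1·[4 + 6 + 8 + 10 + 12 + 14] = 54.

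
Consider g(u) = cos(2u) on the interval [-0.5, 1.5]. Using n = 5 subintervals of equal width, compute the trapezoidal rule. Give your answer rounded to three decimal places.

0.465

Δu = (1.5 − (-0.5))/5 = 0.4.
g(-0.5) ≈ 0.540, g(-0.1) ≈ 0.980, g(0.3) ≈ 0.825, g(0.7) ≈ 0.170, g(1.1) ≈ -0.589, g(1.5) ≈ -0.990.
T_5 = (Δu/2)·[g(u_0) + 2g(u_1) + ... + 2g(u_{4}) + g(u_5)].
Sum ≈ 0.465.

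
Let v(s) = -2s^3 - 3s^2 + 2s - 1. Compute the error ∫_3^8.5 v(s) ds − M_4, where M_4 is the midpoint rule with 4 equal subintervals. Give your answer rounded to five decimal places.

Exact integral: ∫_3^8.5 v(s) ds = -3098.90625.
M_4 ≈ -3066.4111328.
Error ≈ -3098.90625 − (-3066.4111328) ≈ -32.49512.

-32.49512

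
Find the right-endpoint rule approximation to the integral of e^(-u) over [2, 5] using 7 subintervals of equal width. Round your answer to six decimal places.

Δu = (5 − 2)/7 = 3/7.
Right endpoints: 17/7, 20/7, 23/7, 26/7, 29/7, 32/7, 5.
f(17/7) ≈ 0.088163, f(20/7) ≈ 0.057433, f(23/7) ≈ 0.037414, f(26/7) ≈ 0.024373, f(29/7) ≈ 0.015877, f(32/7) ≈ 0.010343, f(5) ≈ 0.006738.
Sum = Δu · [f(17/7) + f(20/7) + f(23/7) + ...].
Sum ≈ 0.103003.

0.103003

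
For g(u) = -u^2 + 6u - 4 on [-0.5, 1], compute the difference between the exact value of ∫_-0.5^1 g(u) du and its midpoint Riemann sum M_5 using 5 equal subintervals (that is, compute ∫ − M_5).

Exact integral: ∫_-0.5^1 g(u) du = -4.125.
M_5 = -4.11375.
Error = -4.125 − (-4.11375) = -0.01125.

-0.01125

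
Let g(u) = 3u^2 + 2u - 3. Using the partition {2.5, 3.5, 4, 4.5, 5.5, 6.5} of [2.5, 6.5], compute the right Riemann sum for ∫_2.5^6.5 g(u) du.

Subinterval widths: 1, 0.5, 0.5, 1, 1.
Right endpoints: 3.5, 4, 4.5, 5.5, 6.5.
g(3.5) = 40.75, g(4) = 53, g(4.5) = 66.75, g(5.5) = 98.75, g(6.5) = 136.75.
Sum = Σ Δu_i · g(u_i).
Sum = 336.125.

336.125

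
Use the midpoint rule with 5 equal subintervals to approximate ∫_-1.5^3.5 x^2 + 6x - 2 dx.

Δx = (3.5 − (-1.5))/5 = 1.
Midpoints: -1, 0, 1, 2, 3.
f(-1) = -7, f(0) = -2, f(1) = 5, f(2) = 14, f(3) = 25.
Sum = Δx · [f(-1) + f(0) + f(1) + f(2) + f(3)].
Sum = 35.

35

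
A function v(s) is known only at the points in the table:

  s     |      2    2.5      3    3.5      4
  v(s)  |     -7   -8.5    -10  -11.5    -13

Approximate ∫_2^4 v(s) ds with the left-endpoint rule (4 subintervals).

-18.5

Δs = 0.5.
Sum = 0.5·[(-7) + (-8.5) + (-10) + (-11.5)] = -18.5.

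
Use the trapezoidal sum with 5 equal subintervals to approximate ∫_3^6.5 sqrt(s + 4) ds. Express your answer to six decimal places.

Δs = (6.5 − 3)/5 = 0.7.
f(3) ≈ 2.645751, f(3.7) ≈ 2.774887, f(4.4) ≈ 2.898275, f(5.1) ≈ 3.016621, f(5.8) ≈ 3.130495, f(6.5) ≈ 3.240370.
T_5 = (Δs/2)·[f(s_0) + 2f(s_1) + ... + 2f(s_{4}) + f(s_5)].
Sum ≈ 10.334338.

10.334338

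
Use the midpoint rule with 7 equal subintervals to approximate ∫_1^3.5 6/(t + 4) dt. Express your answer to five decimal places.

Δt = (3.5 − 1)/7 = 5/14.
Midpoints: 33/28, 43/28, 53/28, 2.25, 73/28, 83/28, 93/28.
f(33/28) = 168/145, f(43/28) = 168/155, f(53/28) = 56/55, f(2.25) = 0.96, f(73/28) = 168/185, f(83/28) = 56/65, f(93/28) = 168/205.
Sum = Δt · [f(33/28) + f(43/28) + f(53/28) + ...].
Sum ≈ 2.43208.

2.43208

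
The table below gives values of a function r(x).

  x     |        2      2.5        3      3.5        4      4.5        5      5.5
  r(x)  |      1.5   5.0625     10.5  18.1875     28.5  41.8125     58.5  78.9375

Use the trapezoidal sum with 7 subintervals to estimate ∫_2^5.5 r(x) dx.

101.390625

Δx = 0.5.
T_7 = (0.5/2)·[1.5 + 2·5.0625 + 2·10.5 + 2·18.1875 + 2·28.5 + 2·41.8125 + 2·58.5 + 78.9375] = 101.390625.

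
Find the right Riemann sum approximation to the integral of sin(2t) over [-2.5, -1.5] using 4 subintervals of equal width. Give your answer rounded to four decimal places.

Δt = (-1.5 − (-2.5))/4 = 0.25.
Right endpoints: -2.25, -2, -1.75, -1.5.
f(-2.25) ≈ 0.9775, f(-2) ≈ 0.7568, f(-1.75) ≈ 0.3508, f(-1.5) ≈ -0.1411.
Sum = Δt · [f(-2.25) + f(-2) + f(-1.75) + f(-1.5)].
Sum ≈ 0.4860.

0.4860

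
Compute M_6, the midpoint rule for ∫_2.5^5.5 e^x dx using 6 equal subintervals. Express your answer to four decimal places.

Δx = (5.5 − 2.5)/6 = 0.5.
Midpoints: 2.75, 3.25, 3.75, 4.25, 4.75, 5.25.
f(2.75) ≈ 15.6426, f(3.25) ≈ 25.7903, f(3.75) ≈ 42.5211, f(4.25) ≈ 70.1054, f(4.75) ≈ 115.5843, f(5.25) ≈ 190.5663.
Sum = Δx · [f(2.75) + f(3.25) + f(3.75) + ...].
Sum ≈ 230.1050.

230.1050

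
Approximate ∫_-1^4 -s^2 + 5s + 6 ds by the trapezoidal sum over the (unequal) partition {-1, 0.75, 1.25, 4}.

41.453125

Subinterval widths: 1.75, 0.5, 2.75.
f(-1) = 0, f(0.75) = 9.1875, f(1.25) = 10.6875, f(4) = 10.
On each subinterval the trapezoid contributes (Δs_i/2)·[f(s_{i-1}) + f(s_i)].
Sum = 41.453125.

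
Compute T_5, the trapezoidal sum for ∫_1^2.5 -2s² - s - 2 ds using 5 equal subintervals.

Δs = (2.5 − 1)/5 = 0.3.
f(1) = -5, f(1.3) = -6.68, f(1.6) = -8.72, f(1.9) = -11.12, f(2.2) = -13.88, f(2.5) = -17.
T_5 = (Δs/2)·[f(s_0) + 2f(s_1) + ... + 2f(s_{4}) + f(s_5)].
Sum = -15.42.

-15.42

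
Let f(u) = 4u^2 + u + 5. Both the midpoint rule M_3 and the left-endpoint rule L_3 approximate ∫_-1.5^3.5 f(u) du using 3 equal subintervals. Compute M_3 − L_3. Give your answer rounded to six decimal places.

23.611111

M_3 ≈ 87.03703704.
L_3 ≈ 63.42592593.
M_3 − L_3 ≈ 23.611111.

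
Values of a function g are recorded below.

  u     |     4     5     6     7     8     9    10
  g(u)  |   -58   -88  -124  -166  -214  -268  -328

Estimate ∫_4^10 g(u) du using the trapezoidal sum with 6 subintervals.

Δu = 1.
T_6 = (1/2)·[(-58) + 2·(-88) + 2·(-124) + 2·(-166) + 2·(-214) + 2·(-268) + (-328)] = -1053.

-1053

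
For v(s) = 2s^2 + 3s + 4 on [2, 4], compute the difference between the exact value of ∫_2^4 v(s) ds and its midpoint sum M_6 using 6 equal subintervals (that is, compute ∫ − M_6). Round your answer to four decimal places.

0.0370

Exact integral: ∫_2^4 v(s) ds ≈ 63.333333.
M_6 ≈ 63.296296.
Error ≈ 63.333333 − 63.296296 ≈ 0.0370.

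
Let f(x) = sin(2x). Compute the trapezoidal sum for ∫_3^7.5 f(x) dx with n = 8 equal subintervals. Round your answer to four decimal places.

Δx = (7.5 − 3)/8 = 0.5625.
f(3) ≈ -0.2794, f(3.5625) ≈ 0.7459, f(4.125) ≈ 0.9226, f(4.6875) ≈ 0.0498, f(5.25) ≈ -0.8797, f(5.8125) ≈ -0.8084, f(6.375) ≈ 0.1826, f(6.9375) ≈ 0.9658, f(7.5) ≈ 0.6503.
T_8 = (Δx/2)·[f(x_0) + 2f(x_1) + ... + 2f(x_{7}) + f(x_8)].
Sum ≈ 0.7673.

0.7673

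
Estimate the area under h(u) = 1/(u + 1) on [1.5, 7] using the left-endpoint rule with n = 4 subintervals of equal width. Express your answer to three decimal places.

1.374

Δu = (7 − 1.5)/4 = 1.375.
Left endpoints: 1.5, 2.875, 4.25, 5.625.
h(1.5) = 0.4, h(2.875) = 8/31, h(4.25) = 4/21, h(5.625) = 8/53.
Sum = Δu · [h(1.5) + h(2.875) + h(4.25) + h(5.625)].
Sum ≈ 1.374.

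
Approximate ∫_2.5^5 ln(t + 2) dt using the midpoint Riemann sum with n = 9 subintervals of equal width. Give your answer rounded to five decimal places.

4.35328

Δt = (5 − 2.5)/9 = 5/18.
Midpoints: 95/36, 35/12, 115/36, 125/36, 3.75, 145/36, 155/36, 55/12, 175/36.
f(95/36) ≈ 1.53447, f(35/12) ≈ 1.59263, f(115/36) ≈ 1.64759, f(125/36) ≈ 1.69968, f(3.75) ≈ 1.74920, f(145/36) ≈ 1.79638, f(155/36) ≈ 1.84143, f(55/12) ≈ 1.88454, f(175/36) ≈ 1.92587.
Sum = Δt · [f(95/36) + f(35/12) + f(115/36) + ...].
Sum ≈ 4.35328.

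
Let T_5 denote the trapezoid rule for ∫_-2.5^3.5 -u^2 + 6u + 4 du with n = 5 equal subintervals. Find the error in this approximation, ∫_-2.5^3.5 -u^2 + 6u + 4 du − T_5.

Exact integral: ∫_-2.5^3.5 f(u) du = 22.5.
T_5 = 21.06.
Error = 22.5 − 21.06 = 1.44.

1.44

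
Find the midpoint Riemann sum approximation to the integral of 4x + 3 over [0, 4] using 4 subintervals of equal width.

44

Δx = (4 − 0)/4 = 1.
Midpoints: 0.5, 1.5, 2.5, 3.5.
f(0.5) = 5, f(1.5) = 9, f(2.5) = 13, f(3.5) = 17.
Sum = Δx · [f(0.5) + f(1.5) + f(2.5) + f(3.5)].
Sum = 44.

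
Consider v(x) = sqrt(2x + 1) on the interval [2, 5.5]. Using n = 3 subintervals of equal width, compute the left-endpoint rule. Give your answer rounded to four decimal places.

Δx = (5.5 − 2)/3 = 7/6.
Left endpoints: 2, 19/6, 13/3.
v(2) ≈ 2.2361, v(19/6) ≈ 2.7080, v(13/3) ≈ 3.1091.
Sum = Δx · [v(2) + v(19/6) + v(13/3)].
Sum ≈ 9.3954.

9.3954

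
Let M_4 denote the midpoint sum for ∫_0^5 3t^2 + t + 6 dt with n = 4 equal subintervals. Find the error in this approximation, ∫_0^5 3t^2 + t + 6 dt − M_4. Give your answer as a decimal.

Exact integral: ∫_0^5 f(t) dt = 167.5.
M_4 = 165.546875.
Error = 167.5 − 165.546875 = 1.953125.

1.953125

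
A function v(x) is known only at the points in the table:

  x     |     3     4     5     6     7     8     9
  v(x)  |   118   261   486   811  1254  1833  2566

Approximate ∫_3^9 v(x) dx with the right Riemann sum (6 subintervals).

Δx = 1.
Sum = 1·[261 + 486 + 811 + 1254 + 1833 + 2566] = 7211.

7211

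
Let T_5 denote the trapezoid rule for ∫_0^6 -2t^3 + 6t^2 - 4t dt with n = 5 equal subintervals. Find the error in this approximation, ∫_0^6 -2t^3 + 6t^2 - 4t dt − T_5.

Exact integral: ∫_0^6 f(t) dt = -288.
T_5 = -305.28.
Error = -288 − (-305.28) = 17.28.

17.28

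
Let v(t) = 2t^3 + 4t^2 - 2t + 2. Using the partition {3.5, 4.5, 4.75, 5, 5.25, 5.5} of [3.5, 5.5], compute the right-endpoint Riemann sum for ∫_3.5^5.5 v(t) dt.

625

Subinterval widths: 1, 0.25, 0.25, 0.25, 0.25.
Right endpoints: 4.5, 4.75, 5, 5.25, 5.5.
v(4.5) = 256.25, v(4.75) = 297.09375, v(5) = 342, v(5.25) = 391.15625, v(5.5) = 444.75.
Sum = Σ Δt_i · v(t_i).
Sum = 625.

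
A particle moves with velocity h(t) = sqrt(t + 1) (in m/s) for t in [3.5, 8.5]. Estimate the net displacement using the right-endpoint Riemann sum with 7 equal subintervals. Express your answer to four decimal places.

Δt = (8.5 − 3.5)/7 = 5/7.
Right endpoints: 59/14, 69/14, 79/14, 89/14, 99/14, 109/14, 8.5.
h(59/14) ≈ 2.2835, h(69/14) ≈ 2.4349, h(79/14) ≈ 2.5774, h(89/14) ≈ 2.7124, h(99/14) ≈ 2.8410, h(109/14) ≈ 2.9641, h(8.5) ≈ 3.0822.
Sum = Δt · [h(59/14) + h(69/14) + h(79/14) + ...].
Sum ≈ 13.4967.

13.4967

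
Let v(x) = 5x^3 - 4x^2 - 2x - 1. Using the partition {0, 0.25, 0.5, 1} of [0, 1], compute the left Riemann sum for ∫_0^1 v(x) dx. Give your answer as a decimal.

-1.85546875

Subinterval widths: 0.25, 0.25, 0.5.
Left endpoints: 0, 0.25, 0.5.
v(0) = -1, v(0.25) = -1.671875, v(0.5) = -2.375.
Sum = Σ Δx_i · v(x_i).
Sum = -1.85546875.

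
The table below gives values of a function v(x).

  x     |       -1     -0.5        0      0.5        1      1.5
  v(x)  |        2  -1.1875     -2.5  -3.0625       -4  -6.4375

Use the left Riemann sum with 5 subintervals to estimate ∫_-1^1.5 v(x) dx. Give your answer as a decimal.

Δx = 0.5.
Sum = 0.5·[2 + (-1.1875) + (-2.5) + (-3.0625) + (-4)] = -4.375.

-4.375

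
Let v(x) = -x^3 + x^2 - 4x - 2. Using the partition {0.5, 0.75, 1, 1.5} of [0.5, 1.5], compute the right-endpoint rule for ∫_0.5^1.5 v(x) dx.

Subinterval widths: 0.25, 0.25, 0.5.
Right endpoints: 0.75, 1, 1.5.
v(0.75) = -4.859375, v(1) = -6, v(1.5) = -9.125.
Sum = Σ Δx_i · v(x_i).
Sum = -7.27734375.

-7.27734375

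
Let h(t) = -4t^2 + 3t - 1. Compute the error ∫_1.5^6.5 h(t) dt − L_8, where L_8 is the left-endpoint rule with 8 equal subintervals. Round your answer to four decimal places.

-44.0104

Exact integral: ∫_1.5^6.5 h(t) dt ≈ -306.666667.
L_8 = -262.65625.
Error ≈ -306.666667 − (-262.65625) ≈ -44.0104.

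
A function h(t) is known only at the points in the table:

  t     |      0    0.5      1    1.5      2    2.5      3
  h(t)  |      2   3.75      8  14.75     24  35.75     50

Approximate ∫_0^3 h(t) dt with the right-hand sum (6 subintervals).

Δt = 0.5.
Sum = 0.5·[3.75 + 8 + 14.75 + 24 + 35.75 + 50] = 68.125.

68.125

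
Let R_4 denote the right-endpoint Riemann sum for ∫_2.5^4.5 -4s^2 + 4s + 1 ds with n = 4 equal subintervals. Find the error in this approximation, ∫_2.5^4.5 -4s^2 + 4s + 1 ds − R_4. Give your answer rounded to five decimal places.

12.33333

Exact integral: ∫_2.5^4.5 f(s) ds ≈ -70.6666667.
R_4 = -83.
Error ≈ -70.6666667 − (-83) ≈ 12.33333.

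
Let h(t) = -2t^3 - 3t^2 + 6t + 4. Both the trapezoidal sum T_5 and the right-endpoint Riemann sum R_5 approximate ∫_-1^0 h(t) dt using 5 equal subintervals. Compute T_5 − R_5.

T_5 = 0.5.
R_5 = 1.2.
T_5 − R_5 = -0.7.

-0.7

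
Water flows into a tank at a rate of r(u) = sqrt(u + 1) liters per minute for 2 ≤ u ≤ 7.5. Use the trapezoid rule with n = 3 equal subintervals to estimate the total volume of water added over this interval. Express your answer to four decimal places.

13.0244

Δu = (7.5 − 2)/3 = 11/6.
r(2) ≈ 1.7321, r(23/6) ≈ 2.1985, r(17/3) ≈ 2.5820, r(7.5) ≈ 2.9155.
T_3 = (Δu/2)·[r(u_0) + 2r(u_1) + 2r(u_2) + r(u_3)].
Sum ≈ 13.0244.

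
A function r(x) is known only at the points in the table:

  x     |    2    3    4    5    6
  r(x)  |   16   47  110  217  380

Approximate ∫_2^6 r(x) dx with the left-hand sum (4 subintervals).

390

Δx = 1.
Sum = 1·[16 + 47 + 110 + 217] = 390.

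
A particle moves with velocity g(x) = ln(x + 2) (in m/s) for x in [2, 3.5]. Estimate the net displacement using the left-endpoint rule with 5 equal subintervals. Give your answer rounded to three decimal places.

Δx = (3.5 − 2)/5 = 0.3.
Left endpoints: 2, 2.3, 2.6, 2.9, 3.2.
g(2) ≈ 1.386, g(2.3) ≈ 1.459, g(2.6) ≈ 1.526, g(2.9) ≈ 1.589, g(3.2) ≈ 1.649.
Sum = Δx · [g(2) + g(2.3) + g(2.6) + g(2.9) + g(3.2)].
Sum ≈ 2.283.

2.283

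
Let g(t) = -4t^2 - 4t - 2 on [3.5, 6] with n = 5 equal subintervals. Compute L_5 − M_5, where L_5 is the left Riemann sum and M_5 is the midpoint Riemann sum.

25.625

L_5 = -257.5.
M_5 = -283.125.
L_5 − M_5 = 25.625.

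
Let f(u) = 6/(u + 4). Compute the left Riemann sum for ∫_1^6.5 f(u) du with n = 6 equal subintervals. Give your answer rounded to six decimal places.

4.752661

Δu = (6.5 − 1)/6 = 11/12.
Left endpoints: 1, 23/12, 17/6, 3.75, 14/3, 67/12.
f(1) = 1.2, f(23/12) = 72/71, f(17/6) = 36/41, f(3.75) = 24/31, f(14/3) = 9/13, f(67/12) = 72/115.
Sum = Δu · [f(1) + f(23/12) + f(17/6) + ...].
Sum ≈ 4.752661.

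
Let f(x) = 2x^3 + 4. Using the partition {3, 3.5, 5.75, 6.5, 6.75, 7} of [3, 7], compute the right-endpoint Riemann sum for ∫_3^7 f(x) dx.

1651.578125

Subinterval widths: 0.5, 2.25, 0.75, 0.25, 0.25.
Right endpoints: 3.5, 5.75, 6.5, 6.75, 7.
f(3.5) = 89.75, f(5.75) = 384.21875, f(6.5) = 553.25, f(6.75) = 619.09375, f(7) = 690.
Sum = Σ Δx_i · f(x_i).
Sum = 1651.578125.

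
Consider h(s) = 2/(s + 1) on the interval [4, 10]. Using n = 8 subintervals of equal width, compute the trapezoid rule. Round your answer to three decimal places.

Δs = (10 − 4)/8 = 0.75.
h(4) = 0.4, h(4.75) = 8/23, h(5.5) = 4/13, h(6.25) = 8/29, h(7) = 0.25, h(7.75) = 8/35, h(8.5) = 4/19, h(9.25) = 8/41, h(10) = 2/11.
T_8 = (Δs/2)·[h(s_0) + 2h(s_1) + ... + 2h(s_{7}) + h(s_8)].
Sum ≈ 1.580.

1.580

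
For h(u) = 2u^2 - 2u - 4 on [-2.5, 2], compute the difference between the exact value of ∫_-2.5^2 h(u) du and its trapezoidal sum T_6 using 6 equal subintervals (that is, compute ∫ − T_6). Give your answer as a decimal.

Exact integral: ∫_-2.5^2 h(u) du = 0.
T_6 = 0.84375.
Error = 0 − 0.84375 = -0.84375.

-0.84375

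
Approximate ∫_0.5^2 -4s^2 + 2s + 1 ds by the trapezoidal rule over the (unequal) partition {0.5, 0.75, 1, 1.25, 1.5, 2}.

Subinterval widths: 0.25, 0.25, 0.25, 0.25, 0.5.
f(0.5) = 1, f(0.75) = 0.25, f(1) = -1, f(1.25) = -2.75, f(1.5) = -5, f(2) = -11.
On each subinterval the trapezoid contributes (Δs_i/2)·[f(s_{i-1}) + f(s_i)].
Sum = -5.375.

-5.375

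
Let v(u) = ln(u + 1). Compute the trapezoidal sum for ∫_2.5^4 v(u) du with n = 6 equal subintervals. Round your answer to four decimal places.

Δu = (4 − 2.5)/6 = 0.25.
v(2.5) ≈ 1.2528, v(2.75) ≈ 1.3218, v(3) ≈ 1.3863, v(3.25) ≈ 1.4469, v(3.5) ≈ 1.5041, v(3.75) ≈ 1.5581, v(4) ≈ 1.6094.
T_6 = (Δu/2)·[v(u_0) + 2v(u_1) + ... + 2v(u_{5}) + v(u_6)].
Sum ≈ 2.1621.

2.1621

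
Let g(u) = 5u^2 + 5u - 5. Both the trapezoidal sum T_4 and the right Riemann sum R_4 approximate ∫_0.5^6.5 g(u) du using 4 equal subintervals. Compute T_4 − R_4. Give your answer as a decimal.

T_4 = 543.75.
R_4 = 723.75.
T_4 − R_4 = -180.

-180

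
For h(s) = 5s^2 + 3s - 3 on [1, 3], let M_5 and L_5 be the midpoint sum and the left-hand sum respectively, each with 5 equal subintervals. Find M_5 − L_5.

M_5 = 49.2.
L_5 = 40.4.
M_5 − L_5 = 8.8.

8.8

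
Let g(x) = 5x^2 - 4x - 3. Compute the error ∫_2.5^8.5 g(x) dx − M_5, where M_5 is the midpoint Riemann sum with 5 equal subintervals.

Exact integral: ∫_2.5^8.5 g(x) dx = 847.5.
M_5 = 843.9.
Error = 847.5 − 843.9 = 3.6.

3.6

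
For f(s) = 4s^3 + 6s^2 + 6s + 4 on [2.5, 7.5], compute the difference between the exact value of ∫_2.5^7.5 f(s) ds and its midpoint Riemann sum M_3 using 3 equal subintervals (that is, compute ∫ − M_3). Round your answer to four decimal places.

76.3889

Exact integral: ∫_2.5^7.5 f(s) ds = 4107.5.
M_3 ≈ 4031.111111.
Error ≈ 4107.5 − 4031.111111 ≈ 76.3889.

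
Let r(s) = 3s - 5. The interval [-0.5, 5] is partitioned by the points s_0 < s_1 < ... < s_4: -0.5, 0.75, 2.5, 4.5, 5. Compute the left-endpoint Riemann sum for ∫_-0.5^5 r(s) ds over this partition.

Subinterval widths: 1.25, 1.75, 2, 0.5.
Left endpoints: -0.5, 0.75, 2.5, 4.5.
r(-0.5) = -6.5, r(0.75) = -2.75, r(2.5) = 2.5, r(4.5) = 8.5.
Sum = Σ Δs_i · r(s_i).
Sum = -3.6875.

-3.6875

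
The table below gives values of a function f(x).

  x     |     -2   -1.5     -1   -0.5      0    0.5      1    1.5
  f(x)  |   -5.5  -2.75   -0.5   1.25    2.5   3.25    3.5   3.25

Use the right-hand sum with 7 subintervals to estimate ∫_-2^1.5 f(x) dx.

5.25

Δx = 0.5.
Sum = 0.5·[(-2.75) + (-0.5) + 1.25 + 2.5 + 3.25 + 3.5 + 3.25] = 5.25.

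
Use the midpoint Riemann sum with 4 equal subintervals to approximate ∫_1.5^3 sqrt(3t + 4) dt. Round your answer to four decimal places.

4.9096

Δt = (3 − 1.5)/4 = 0.375.
Midpoints: 1.6875, 2.0625, 2.4375, 2.8125.
f(1.6875) ≈ 3.0104, f(2.0625) ≈ 3.1918, f(2.4375) ≈ 3.3634, f(2.8125) ≈ 3.5267.
Sum = Δt · [f(1.6875) + f(2.0625) + f(2.4375) + f(2.8125)].
Sum ≈ 4.9096.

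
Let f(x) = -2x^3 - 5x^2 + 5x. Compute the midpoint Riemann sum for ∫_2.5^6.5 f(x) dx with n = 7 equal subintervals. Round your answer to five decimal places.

Δx = (6.5 − 2.5)/7 = 4/7.
Midpoints: 39/14, 47/14, 55/14, 4.5, 71/14, 79/14, 87/14.
f(39/14) = -23361/343, f(47/14) = -39527/343, f(55/14) = -61325/343, f(4.5) = -261, f(71/14) = -124889/343, f(79/14) = -168191/343, f(87/14) = -220197/343.
Sum = Δx · [f(39/14) + f(47/14) + f(55/14) + ...].
Sum ≈ -1211.18367.

-1211.18367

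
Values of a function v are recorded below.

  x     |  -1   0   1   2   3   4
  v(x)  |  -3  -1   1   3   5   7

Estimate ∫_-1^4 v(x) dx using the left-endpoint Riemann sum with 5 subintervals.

Δx = 1.
Sum = 1·[(-3) + (-1) + 1 + 3 + 5] = 5.

5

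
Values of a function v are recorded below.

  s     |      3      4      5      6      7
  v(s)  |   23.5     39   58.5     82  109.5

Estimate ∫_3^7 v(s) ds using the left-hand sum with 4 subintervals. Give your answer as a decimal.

203

Δs = 1.
Sum = 1·[23.5 + 39 + 58.5 + 82] = 203.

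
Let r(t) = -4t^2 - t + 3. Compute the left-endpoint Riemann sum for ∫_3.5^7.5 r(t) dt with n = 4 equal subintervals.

-428

Δt = (7.5 − 3.5)/4 = 1.
Left endpoints: 3.5, 4.5, 5.5, 6.5.
r(3.5) = -49.5, r(4.5) = -82.5, r(5.5) = -123.5, r(6.5) = -172.5.
Sum = Δt · [r(3.5) + r(4.5) + r(5.5) + r(6.5)].
Sum = -428.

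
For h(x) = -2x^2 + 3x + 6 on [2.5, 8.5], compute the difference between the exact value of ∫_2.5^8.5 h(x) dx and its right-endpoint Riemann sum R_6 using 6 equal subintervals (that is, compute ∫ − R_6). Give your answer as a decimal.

59

Exact integral: ∫_2.5^8.5 h(x) dx = -264.
R_6 = -323.
Error = -264 − (-323) = 59.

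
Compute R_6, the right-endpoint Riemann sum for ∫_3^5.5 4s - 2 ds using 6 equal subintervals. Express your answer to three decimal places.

39.583

Δs = (5.5 − 3)/6 = 5/12.
Right endpoints: 41/12, 23/6, 4.25, 14/3, 61/12, 5.5.
f(41/12) = 35/3, f(23/6) = 40/3, f(4.25) = 15, f(14/3) = 50/3, f(61/12) = 55/3, f(5.5) = 20.
Sum = Δs · [f(41/12) + f(23/6) + f(4.25) + ...].
Sum ≈ 39.583.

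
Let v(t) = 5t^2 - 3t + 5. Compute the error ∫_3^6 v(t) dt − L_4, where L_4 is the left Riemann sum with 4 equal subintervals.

Exact integral: ∫_3^6 v(t) dt = 289.5.
L_4 = 243.65625.
Error = 289.5 − 243.65625 = 45.84375.

45.84375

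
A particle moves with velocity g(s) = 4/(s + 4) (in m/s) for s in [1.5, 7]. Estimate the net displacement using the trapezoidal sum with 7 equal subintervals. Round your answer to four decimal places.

Δs = (7 − 1.5)/7 = 11/14.
g(1.5) = 8/11, g(16/7) = 7/11, g(43/14) = 56/99, g(27/7) = 28/55, g(65/14) = 56/121, g(38/7) = 14/33, g(87/14) = 56/143, g(7) = 4/11.
T_7 = (Δs/2)·[g(s_0) + 2g(s_1) + ... + 2g(s_{6}) + g(s_7)].
Sum ≈ 2.7777.

2.7777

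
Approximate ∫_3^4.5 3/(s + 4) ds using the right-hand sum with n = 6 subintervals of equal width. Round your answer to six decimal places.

0.573117

Δs = (4.5 − 3)/6 = 0.25.
Right endpoints: 3.25, 3.5, 3.75, 4, 4.25, 4.5.
f(3.25) = 12/29, f(3.5) = 0.4, f(3.75) = 12/31, f(4) = 0.375, f(4.25) = 4/11, f(4.5) = 6/17.
Sum = Δs · [f(3.25) + f(3.5) + f(3.75) + ...].
Sum ≈ 0.573117.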